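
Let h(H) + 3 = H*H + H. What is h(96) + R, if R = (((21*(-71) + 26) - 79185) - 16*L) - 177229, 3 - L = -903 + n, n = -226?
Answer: -266682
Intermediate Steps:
L = 1132 (L = 3 - (-903 - 226) = 3 - 1*(-1129) = 3 + 1129 = 1132)
h(H) = -3 + H + H² (h(H) = -3 + (H*H + H) = -3 + (H² + H) = -3 + (H + H²) = -3 + H + H²)
R = -275991 (R = (((21*(-71) + 26) - 79185) - 16*1132) - 177229 = (((-1491 + 26) - 79185) - 18112) - 177229 = ((-1465 - 79185) - 18112) - 177229 = (-80650 - 18112) - 177229 = -98762 - 177229 = -275991)
h(96) + R = (-3 + 96 + 96²) - 275991 = (-3 + 96 + 9216) - 275991 = 9309 - 275991 = -266682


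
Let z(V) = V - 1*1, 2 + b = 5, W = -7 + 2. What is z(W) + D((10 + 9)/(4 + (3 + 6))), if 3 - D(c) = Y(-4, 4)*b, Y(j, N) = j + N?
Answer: -3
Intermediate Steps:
Y(j, N) = N + j
W = -5
b = 3 (b = -2 + 5 = 3)
z(V) = -1 + V (z(V) = V - 1 = -1 + V)
D(c) = 3 (D(c) = 3 - (4 - 4)*3 = 3 - 0*3 = 3 - 1*0 = 3 + 0 = 3)
z(W) + D((10 + 9)/(4 + (3 + 6))) = (-1 - 5) + 3 = -6 + 3 = -3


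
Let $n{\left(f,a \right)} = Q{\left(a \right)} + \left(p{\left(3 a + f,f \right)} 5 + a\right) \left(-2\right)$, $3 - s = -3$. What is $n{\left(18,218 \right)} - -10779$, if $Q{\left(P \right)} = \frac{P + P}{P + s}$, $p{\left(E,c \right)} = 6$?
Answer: $\frac{575957}{56} \approx 10285.0$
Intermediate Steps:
$s = 6$ ($s = 3 - -3 = 3 + 3 = 6$)
$Q{\left(P \right)} = \frac{2 P}{6 + P}$ ($Q{\left(P \right)} = \frac{P + P}{P + 6} = \frac{2 P}{6 + P}$)
$n{\left(f,a \right)} = -60 - 2 a + \frac{2 a}{6 + a}$ ($n{\left(f,a \right)} = \frac{2 a}{6 + a} + \left(6 \cdot 5 + a\right) \left(-2\right) = \frac{2 a}{6 + a} + \left(30 + a\right) \left(-2\right) = \frac{2 a}{6 + a} - \left(60 + 2 a\right) = -60 - 2 a + \frac{2 a}{6 + a}$)
$n{\left(18,218 \right)} - -10779 = \frac{2 \left(-180 - 218^{2} - 7630\right)}{6 + 218} - -10779 = \frac{2 \left(-180 - 47524 - 7630\right)}{224} + 10779 = 2 \cdot \frac{1}{224} \left(-180 - 47524 - 7630\right) + 10779 = 2 \cdot \frac{1}{224} \left(-55334\right) + 10779 = - \frac{27667}{56} + 10779 = \frac{575957}{56}$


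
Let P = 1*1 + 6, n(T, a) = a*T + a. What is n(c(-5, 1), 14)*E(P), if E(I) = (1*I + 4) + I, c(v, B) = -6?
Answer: -1260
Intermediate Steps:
n(T, a) = a + T*a (n(T, a) = T*a + a = a + T*a)
P = 7 (P = 1 + 6 = 7)
E(I) = 4 + 2*I (E(I) = (I + 4) + I = (4 + I) + I = 4 + 2*I)
n(c(-5, 1), 14)*E(P) = (14*(1 - 6))*(4 + 2*7) = (14*(-5))*(4 + 14) = -70*18 = -1260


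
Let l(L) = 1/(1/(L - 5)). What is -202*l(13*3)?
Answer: -6868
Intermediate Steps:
l(L) = -5 + L (l(L) = 1/(1/(-5 + L)) = -5 + L)
-202*l(13*3) = -202*(-5 + 13*3) = -202*(-5 + 39) = -202*34 = -6868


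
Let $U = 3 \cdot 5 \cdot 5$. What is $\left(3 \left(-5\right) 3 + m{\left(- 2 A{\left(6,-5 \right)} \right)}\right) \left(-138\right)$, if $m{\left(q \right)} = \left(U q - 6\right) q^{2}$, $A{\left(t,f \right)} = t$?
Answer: $18010242$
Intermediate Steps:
$U = 75$ ($U = 15 \cdot 5 = 75$)
$m{\left(q \right)} = q^{2} \left(-6 + 75 q\right)$ ($m{\left(q \right)} = \left(75 q - 6\right) q^{2} = \left(-6 + 75 q\right) q^{2} = q^{2} \left(-6 + 75 q\right)$)
$\left(3 \left(-5\right) 3 + m{\left(- 2 A{\left(6,-5 \right)} \right)}\right) \left(-138\right) = \left(3 \left(-5\right) 3 + \left(\left(-2\right) 6\right)^{2} \left(-6 + 75 \left(\left(-2\right) 6\right)\right)\right) \left(-138\right) = \left(\left(-15\right) 3 + \left(-12\right)^{2} \left(-6 + 75 \left(-12\right)\right)\right) \left(-138\right) = \left(-45 + 144 \left(-6 - 900\right)\right) \left(-138\right) = \left(-45 + 144 \left(-906\right)\right) \left(-138\right) = \left(-45 - 130464\right) \left(-138\right) = \left(-130509\right) \left(-138\right) = 18010242$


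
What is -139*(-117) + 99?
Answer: 16362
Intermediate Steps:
-139*(-117) + 99 = 16263 + 99 = 16362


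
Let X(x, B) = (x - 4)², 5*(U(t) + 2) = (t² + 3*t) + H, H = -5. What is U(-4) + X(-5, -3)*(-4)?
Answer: -1631/5 ≈ -326.20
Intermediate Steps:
U(t) = -3 + t²/5 + 3*t/5 (U(t) = -2 + ((t² + 3*t) - 5)/5 = -2 + (-5 + t² + 3*t)/5 = -2 + (-1 + t²/5 + 3*t/5) = -3 + t²/5 + 3*t/5)
X(x, B) = (-4 + x)²
U(-4) + X(-5, -3)*(-4) = (-3 + (⅕)*(-4)² + (⅗)*(-4)) + (-4 - 5)²*(-4) = (-3 + (⅕)*16 - 12/5) + (-9)²*(-4) = (-3 + 16/5 - 12/5) + 81*(-4) = -11/5 - 324 = -1631/5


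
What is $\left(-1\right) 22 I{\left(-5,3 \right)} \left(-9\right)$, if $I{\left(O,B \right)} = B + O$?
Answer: $-396$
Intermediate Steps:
$\left(-1\right) 22 I{\left(-5,3 \right)} \left(-9\right) = \left(-1\right) 22 \left(3 - 5\right) \left(-9\right) = \left(-22\right) \left(-2\right) \left(-9\right) = 44 \left(-9\right) = -396$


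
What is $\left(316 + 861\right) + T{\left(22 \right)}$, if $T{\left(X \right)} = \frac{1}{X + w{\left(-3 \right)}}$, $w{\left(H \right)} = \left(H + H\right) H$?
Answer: $\frac{47081}{40} \approx 1177.0$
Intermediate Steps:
$w{\left(H \right)} = 2 H^{2}$ ($w{\left(H \right)} = 2 H H = 2 H^{2}$)
$T{\left(X \right)} = \frac{1}{18 + X}$ ($T{\left(X \right)} = \frac{1}{X + 2 \left(-3\right)^{2}} = \frac{1}{X + 2 \cdot 9} = \frac{1}{X + 18} = \frac{1}{18 + X}$)
$\left(316 + 861\right) + T{\left(22 \right)} = \left(316 + 861\right) + \frac{1}{18 + 22} = 1177 + \frac{1}{40} = \frac{47081}{40}$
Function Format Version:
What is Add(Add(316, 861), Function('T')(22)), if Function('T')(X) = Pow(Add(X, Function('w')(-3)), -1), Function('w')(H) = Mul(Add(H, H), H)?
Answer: Rational(47081, 40) ≈ 1177.0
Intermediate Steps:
Function('w')(H) = Mul(2, Pow(H, 2)) (Function('w')(H) = Mul(Mul(2, H), H) = Mul(2, Pow(H, 2)))
Function('T')(X) = Pow(Add(18, X), -1) (Function('T')(X) = Pow(Add(X, Mul(2, Pow(-3, 2))), -1) = Pow(Add(X, Mul(2, 9)), -1) = Pow(Add(X, 18), -1) = Pow(Add(18, X), -1))
Add(Add(316, 861), Function('T')(22)) = Add(Add(316, 861), Pow(Add(18, 22), -1)) = Add(1177, Pow(40, -1)) = Add(1177, Rational(1, 40)) = Rational(47081, 40)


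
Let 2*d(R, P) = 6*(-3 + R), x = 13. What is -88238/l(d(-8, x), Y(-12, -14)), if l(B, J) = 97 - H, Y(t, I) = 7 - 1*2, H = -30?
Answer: -88238/127 ≈ -694.79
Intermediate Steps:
Y(t, I) = 5 (Y(t, I) = 7 - 2 = 5)
d(R, P) = -9 + 3*R (d(R, P) = (6*(-3 + R))/2 = (-18 + 6*R)/2 = -9 + 3*R)
l(B, J) = 127 (l(B, J) = 97 - 1*(-30) = 97 + 30 = 127)
-88238/l(d(-8, x), Y(-12, -14)) = -88238/127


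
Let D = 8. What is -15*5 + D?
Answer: -67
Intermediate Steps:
-15*5 + D = -15*5 + 8 = -75 + 8 = -67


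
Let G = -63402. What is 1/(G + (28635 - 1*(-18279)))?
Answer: -1/16488 ≈ -6.0650e-5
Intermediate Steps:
1/(G + (28635 - 1*(-18279))) = 1/(-63402 + (28635 - 1*(-18279))) = 1/(-63402 + (28635 + 18279)) = 1/(-63402 + 46914) = 1/(-16488) = -1/16488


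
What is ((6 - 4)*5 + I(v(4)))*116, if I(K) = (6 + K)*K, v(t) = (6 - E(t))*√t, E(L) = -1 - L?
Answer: 72616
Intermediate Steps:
v(t) = √t*(7 + t) (v(t) = (6 - (-1 - t))*√t = (6 + (1 + t))*√t = (7 + t)*√t = √t*(7 + t))
I(K) = K*(6 + K)
((6 - 4)*5 + I(v(4)))*116 = ((6 - 4)*5 + (√4*(7 + 4))*(6 + √4*(7 + 4)))*116 = (2*5 + (2*11)*(6 + 2*11))*116 = (10 + 22*(6 + 22))*116 = (10 + 22*28)*116 = (10 + 616)*116 = 626*116 = 72616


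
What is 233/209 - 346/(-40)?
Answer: 40817/4180 ≈ 9.7648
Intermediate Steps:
233/209 - 346/(-40) = 233*(1/209) - 346*(-1/40) = 233/209 + 173/20 = 40817/4180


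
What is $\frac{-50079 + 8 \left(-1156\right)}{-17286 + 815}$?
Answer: $\frac{59327}{16471} \approx 3.6019$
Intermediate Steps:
$\frac{-50079 + 8 \left(-1156\right)}{-17286 + 815} = \frac{-50079 - 9248}{-16471} = \left(-59327\right) \left(- \frac{1}{16471}\right) = \frac{59327}{16471}$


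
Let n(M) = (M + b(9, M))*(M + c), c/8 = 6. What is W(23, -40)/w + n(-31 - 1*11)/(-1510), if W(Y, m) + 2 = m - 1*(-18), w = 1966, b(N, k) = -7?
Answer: 135441/742165 ≈ 0.18249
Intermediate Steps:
c = 48 (c = 8*6 = 48)
n(M) = (-7 + M)*(48 + M) (n(M) = (M - 7)*(M + 48) = (-7 + M)*(48 + M))
W(Y, m) = 16 + m (W(Y, m) = -2 + (m - 1*(-18)) = -2 + (m + 18) = -2 + (18 + m) = 16 + m)
W(23, -40)/w + n(-31 - 1*11)/(-1510) = (16 - 40)/1966 + (-336 + (-31 - 1*11)² + 41*(-31 - 1*11))/(-1510) = -24*1/1966 + (-336 + (-31 - 11)² + 41*(-31 - 11))*(-1/1510) = -12/983 + (-336 + (-42)² + 41*(-42))*(-1/1510) = -12/983 + (-336 + 1764 - 1722)*(-1/1510) = -12/983 - 294*(-1/1510) = -12/983 + 147/755 = 135441/742165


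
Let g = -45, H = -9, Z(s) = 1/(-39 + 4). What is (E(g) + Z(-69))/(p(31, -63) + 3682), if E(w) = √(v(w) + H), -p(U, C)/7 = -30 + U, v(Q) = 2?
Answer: -1/128625 + I*√7/3675 ≈ -7.7745e-6 + 0.00071993*I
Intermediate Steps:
Z(s) = -1/35 (Z(s) = 1/(-35) = -1/35)
p(U, C) = 210 - 7*U (p(U, C) = -7*(-30 + U) = 210 - 7*U)
E(w) = I*√7 (E(w) = √(2 - 9) = √(-7) = I*√7)
(E(g) + Z(-69))/(p(31, -63) + 3682) = (I*√7 - 1/35)/((210 - 7*31) + 3682) = (-1/35 + I*√7)/((210 - 217) + 3682) = (-1/35 + I*√7)/(-7 + 3682) = (-1/35 + I*√7)/3675 = (-1/35 + I*√7)*(1/3675) = -1/128625 + I*√7/3675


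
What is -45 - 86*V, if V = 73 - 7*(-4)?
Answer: -8731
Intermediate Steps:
V = 101 (V = 73 + 28 = 101)
-45 - 86*V = -45 - 86*101 = -45 - 8686 = -8731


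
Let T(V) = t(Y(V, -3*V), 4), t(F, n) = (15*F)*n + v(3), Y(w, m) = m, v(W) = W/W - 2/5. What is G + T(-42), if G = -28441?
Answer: -104402/5 ≈ -20880.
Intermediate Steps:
v(W) = ⅗ (v(W) = 1 - 2*⅕ = 1 - ⅖ = ⅗)
t(F, n) = ⅗ + 15*F*n (t(F, n) = (15*F)*n + ⅗ = 15*F*n + ⅗ = ⅗ + 15*F*n)
T(V) = ⅗ - 180*V (T(V) = ⅗ + 15*(-3*V)*4 = ⅗ - 180*V)
G + T(-42) = -28441 + (⅗ - 180*(-42)) = -28441 + (⅗ + 7560) = -28441 + 37803/5 = -104402/5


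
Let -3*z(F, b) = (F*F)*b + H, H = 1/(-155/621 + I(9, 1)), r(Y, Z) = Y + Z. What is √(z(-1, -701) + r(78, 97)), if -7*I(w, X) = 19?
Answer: √152676665853/19326 ≈ 20.218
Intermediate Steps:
I(w, X) = -19/7 (I(w, X) = -⅐*19 = -19/7)
H = -4347/12884 (H = 1/(-155/621 - 19/7) = 1/(-12884/4347) = -4347/12884 ≈ -0.33740)
z(F, b) = 1449/12884 - b*F²/3 (z(F, b) = -((F*F)*b - 4347/12884)/3 = -(F²*b - 4347/12884)/3 = -(b*F² - 4347/12884)/3 = -(-4347/12884 + b*F²)/3 = 1449/12884 - b*F²/3)
√(z(-1, -701) + r(78, 97)) = √((1449/12884 - ⅓*(-701)*(-1)²) + (78 + 97)) = √((1449/12884 - ⅓*(-701)*1) + 175) = √((1449/12884 + 701/3) + 175) = √(9036031/38652 + 175) = √(15800131/38652) = √152676665853/19326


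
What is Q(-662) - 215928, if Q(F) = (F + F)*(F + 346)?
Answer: 202456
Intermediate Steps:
Q(F) = 2*F*(346 + F) (Q(F) = (2*F)*(346 + F) = 2*F*(346 + F))
Q(-662) - 215928 = 2*(-662)*(346 - 662) - 215928 = 2*(-662)*(-316) - 215928 = 418384 - 215928 = 202456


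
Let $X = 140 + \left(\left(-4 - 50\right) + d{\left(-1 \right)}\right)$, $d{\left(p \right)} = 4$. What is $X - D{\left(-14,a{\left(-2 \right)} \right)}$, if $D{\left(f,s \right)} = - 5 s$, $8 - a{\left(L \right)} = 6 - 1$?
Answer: $105$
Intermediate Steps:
$a{\left(L \right)} = 3$ ($a{\left(L \right)} = 8 - \left(6 - 1\right) = 8 - 5 = 3$)
$X = 90$ ($X = 140 + \left(\left(-4 - 50\right) + 4\right) = 140 + \left(-54 + 4\right) = 140 - 50 = 90$)
$X - D{\left(-14,a{\left(-2 \right)} \right)} = 90 - \left(-5\right) 3 = 90 - -15 = 90 + 15 = 105$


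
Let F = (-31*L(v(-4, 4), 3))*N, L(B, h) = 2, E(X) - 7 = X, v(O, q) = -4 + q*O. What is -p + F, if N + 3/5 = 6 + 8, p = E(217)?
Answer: -5274/5 ≈ -1054.8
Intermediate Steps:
v(O, q) = -4 + O*q
E(X) = 7 + X
p = 224 (p = 7 + 217 = 224)
N = 67/5 (N = -3/5 + (6 + 8) = -3/5 + 14 = 67/5 ≈ 13.400)
F = -4154/5 (F = -31*2*(67/5) = -62*67/5 = -4154/5 ≈ -830.80)
-p + F = -1*224 - 4154/5 = -224 - 4154/5 = -5274/5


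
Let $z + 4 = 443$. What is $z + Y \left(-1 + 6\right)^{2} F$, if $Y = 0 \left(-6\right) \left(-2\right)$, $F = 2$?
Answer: $439$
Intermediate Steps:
$z = 439$ ($z = -4 + 443 = 439$)
$Y = 0$ ($Y = 0 \left(-2\right) = 0$)
$z + Y \left(-1 + 6\right)^{2} F = 439 + 0 \left(-1 + 6\right)^{2} \cdot 2 = 439 + 0 \cdot 5^{2} \cdot 2 = 439 + 0 \cdot 25 \cdot 2 = 439 + 0 \cdot 50 = 439 + 0 = 439$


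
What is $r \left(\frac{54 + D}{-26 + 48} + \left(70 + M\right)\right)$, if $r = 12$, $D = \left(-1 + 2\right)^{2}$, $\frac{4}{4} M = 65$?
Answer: $1650$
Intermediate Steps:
$M = 65$
$D = 1$ ($D = 1^{2} = 1$)
$r \left(\frac{54 + D}{-26 + 48} + \left(70 + M\right)\right) = 12 \left(\frac{54 + 1}{-26 + 48} + \left(70 + 65\right)\right) = 12 \left(\frac{55}{22} + 135\right) = 12 \left(55 \cdot \frac{1}{22} + 135\right) = 12 \left(\frac{5}{2} + 135\right) = 12 \cdot \frac{275}{2} = 1650$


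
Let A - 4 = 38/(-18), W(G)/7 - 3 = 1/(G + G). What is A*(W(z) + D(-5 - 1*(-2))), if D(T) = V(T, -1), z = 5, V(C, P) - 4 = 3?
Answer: 4879/90 ≈ 54.211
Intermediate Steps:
V(C, P) = 7 (V(C, P) = 4 + 3 = 7)
W(G) = 21 + 7/(2*G) (W(G) = 21 + 7/(G + G) = 21 + 7/((2*G)) = 21 + 7*(1/(2*G)) = 21 + 7/(2*G))
D(T) = 7
A = 17/9 (A = 4 + 38/(-18) = 4 + 38*(-1/18) = 4 - 19/9 = 17/9 ≈ 1.8889)
A*(W(z) + D(-5 - 1*(-2))) = 17*((21 + (7/2)/5) + 7)/9 = 17*((21 + (7/2)*(⅕)) + 7)/9 = 17*((21 + 7/10) + 7)/9 = 17*(217/10 + 7)/9 = (17/9)*(287/10) = 4879/90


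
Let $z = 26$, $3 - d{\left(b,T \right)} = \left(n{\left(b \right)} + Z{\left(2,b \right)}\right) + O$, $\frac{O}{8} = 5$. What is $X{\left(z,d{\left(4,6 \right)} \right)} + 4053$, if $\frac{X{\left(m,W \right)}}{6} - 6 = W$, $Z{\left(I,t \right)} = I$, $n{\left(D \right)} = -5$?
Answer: $3885$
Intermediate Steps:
$O = 40$ ($O = 8 \cdot 5 = 40$)
$d{\left(b,T \right)} = -34$ ($d{\left(b,T \right)} = 3 - \left(\left(-5 + 2\right) + 40\right) = 3 - \left(-3 + 40\right) = 3 - 37 = -34$)
$X{\left(m,W \right)} = 36 + 6 W$
$X{\left(z,d{\left(4,6 \right)} \right)} + 4053 = \left(36 + 6 \left(-34\right)\right) + 4053 = \left(36 - 204\right) + 4053 = -168 + 4053 = 3885$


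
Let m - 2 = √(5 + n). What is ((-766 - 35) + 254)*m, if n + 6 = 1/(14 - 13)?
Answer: -1094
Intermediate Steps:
n = -5 (n = -6 + 1/(14 - 13) = -6 + 1/1 = -6 + 1 = -5)
m = 2 (m = 2 + √(5 - 5) = 2 + √0 = 2 + 0 = 2)
((-766 - 35) + 254)*m = ((-766 - 35) + 254)*2 = (-801 + 254)*2 = -547*2 = -1094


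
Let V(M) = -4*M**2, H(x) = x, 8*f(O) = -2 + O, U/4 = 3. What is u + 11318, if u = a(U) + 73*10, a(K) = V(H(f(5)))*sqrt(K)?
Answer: 12048 - 9*sqrt(3)/8 ≈ 12046.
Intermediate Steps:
U = 12 (U = 4*3 = 12)
f(O) = -1/4 + O/8 (f(O) = (-2 + O)/8 = -1/4 + O/8)
a(K) = -9*sqrt(K)/16 (a(K) = (-4*(-1/4 + (1/8)*5)**2)*sqrt(K) = (-4*(-1/4 + 5/8)**2)*sqrt(K) = (-4*(3/8)**2)*sqrt(K) = (-4*9/64)*sqrt(K) = -9*sqrt(K)/16)
u = 730 - 9*sqrt(3)/8 (u = -9*sqrt(3)/8 + 73*10 = -9*sqrt(3)/8 + 730 = 730 - 9*sqrt(3)/8 ≈ 728.05)
u + 11318 = (730 - 9*sqrt(3)/8) + 11318 = 12048 - 9*sqrt(3)/8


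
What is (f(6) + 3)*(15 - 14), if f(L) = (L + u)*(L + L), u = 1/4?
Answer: 78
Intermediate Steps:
u = ¼ ≈ 0.25000
f(L) = 2*L*(¼ + L) (f(L) = (L + ¼)*(L + L) = (¼ + L)*(2*L) = 2*L*(¼ + L))
(f(6) + 3)*(15 - 14) = ((½)*6*(1 + 4*6) + 3)*(15 - 14) = ((½)*6*(1 + 24) + 3)*1 = ((½)*6*25 + 3)*1 = (75 + 3)*1 = 78*1 = 78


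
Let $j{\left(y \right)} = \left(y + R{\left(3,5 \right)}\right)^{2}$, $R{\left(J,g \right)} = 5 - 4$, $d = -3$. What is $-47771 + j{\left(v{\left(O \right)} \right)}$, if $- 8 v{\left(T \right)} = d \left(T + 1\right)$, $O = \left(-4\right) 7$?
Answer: $- \frac{3052015}{64} \approx -47688.0$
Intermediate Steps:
$O = -28$
$v{\left(T \right)} = \frac{3}{8} + \frac{3 T}{8}$ ($v{\left(T \right)} = - \frac{\left(-3\right) \left(T + 1\right)}{8} = - \frac{\left(-3\right) \left(1 + T\right)}{8} = - \frac{-3 - 3 T}{8} = \frac{3}{8} + \frac{3 T}{8}$)
$R{\left(J,g \right)} = 1$ ($R{\left(J,g \right)} = 5 - 4 = 1$)
$j{\left(y \right)} = \left(1 + y\right)^{2}$ ($j{\left(y \right)} = \left(y + 1\right)^{2} = \left(1 + y\right)^{2}$)
$-47771 + j{\left(v{\left(O \right)} \right)} = -47771 + \left(1 + \left(\frac{3}{8} + \frac{3}{8} \left(-28\right)\right)\right)^{2} = -47771 + \left(1 + \left(\frac{3}{8} - \frac{21}{2}\right)\right)^{2} = -47771 + \left(1 - \frac{81}{8}\right)^{2} = -47771 + \left(- \frac{73}{8}\right)^{2} = -47771 + \frac{5329}{64} = - \frac{3052015}{64}$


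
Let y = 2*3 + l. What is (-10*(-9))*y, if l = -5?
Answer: 90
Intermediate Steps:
y = 1 (y = 2*3 - 5 = 6 - 5 = 1)
(-10*(-9))*y = -10*(-9)*1 = 90*1 = 90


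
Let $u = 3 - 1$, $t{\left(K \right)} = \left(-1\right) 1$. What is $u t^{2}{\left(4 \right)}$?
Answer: $2$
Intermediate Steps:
$t{\left(K \right)} = -1$
$u = 2$
$u t^{2}{\left(4 \right)} = 2 \left(-1\right)^{2} = 2 \cdot 1 = 2$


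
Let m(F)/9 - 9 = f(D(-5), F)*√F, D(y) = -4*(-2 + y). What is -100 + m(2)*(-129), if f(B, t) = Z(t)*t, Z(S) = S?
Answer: -10549 - 4644*√2 ≈ -17117.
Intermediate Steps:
D(y) = 8 - 4*y
f(B, t) = t² (f(B, t) = t*t = t²)
m(F) = 81 + 9*F^(5/2) (m(F) = 81 + 9*(F²*√F) = 81 + 9*F^(5/2))
-100 + m(2)*(-129) = -100 + (81 + 9*2^(5/2))*(-129) = -100 + (81 + 9*(4*√2))*(-129) = -100 + (81 + 36*√2)*(-129) = -100 + (-10449 - 4644*√2) = -10549 - 4644*√2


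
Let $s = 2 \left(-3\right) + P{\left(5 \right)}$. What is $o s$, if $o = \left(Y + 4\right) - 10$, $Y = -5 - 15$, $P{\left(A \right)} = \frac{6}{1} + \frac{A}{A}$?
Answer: $-26$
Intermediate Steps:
$P{\left(A \right)} = 7$ ($P{\left(A \right)} = 6 \cdot 1 + 1 = 6 + 1 = 7$)
$Y = -20$ ($Y = -5 - 15 = -20$)
$s = 1$ ($s = 2 \left(-3\right) + 7 = -6 + 7 = 1$)
$o = -26$ ($o = \left(-20 + 4\right) - 10 = -16 - 10 = -26$)
$o s = \left(-26\right) 1 = -26$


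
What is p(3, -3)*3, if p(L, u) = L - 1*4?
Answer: -3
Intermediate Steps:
p(L, u) = -4 + L (p(L, u) = L - 4 = -4 + L)
p(3, -3)*3 = (-4 + 3)*3 = -1*3 = -3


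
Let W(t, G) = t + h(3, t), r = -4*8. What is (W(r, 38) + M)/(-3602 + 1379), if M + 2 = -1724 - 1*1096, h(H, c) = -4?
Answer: 2858/2223 ≈ 1.2857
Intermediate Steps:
r = -32
M = -2822 (M = -2 + (-1724 - 1*1096) = -2 + (-1724 - 1096) = -2 - 2820 = -2822)
W(t, G) = -4 + t (W(t, G) = t - 4 = -4 + t)
(W(r, 38) + M)/(-3602 + 1379) = ((-4 - 32) - 2822)/(-3602 + 1379) = (-36 - 2822)/(-2223) = -2858*(-1/2223) = 2858/2223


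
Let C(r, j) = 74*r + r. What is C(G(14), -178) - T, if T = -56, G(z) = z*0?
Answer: 56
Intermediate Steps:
G(z) = 0
C(r, j) = 75*r
C(G(14), -178) - T = 75*0 - 1*(-56) = 0 + 56 = 56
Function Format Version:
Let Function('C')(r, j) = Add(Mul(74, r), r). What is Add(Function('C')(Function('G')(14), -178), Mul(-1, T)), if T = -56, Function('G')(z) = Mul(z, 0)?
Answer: 56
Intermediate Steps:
Function('G')(z) = 0
Function('C')(r, j) = Mul(75, r)
Add(Function('C')(Function('G')(14), -178), Mul(-1, T)) = Add(Mul(75, 0), Mul(-1, -56)) = Add(0, 56) = 56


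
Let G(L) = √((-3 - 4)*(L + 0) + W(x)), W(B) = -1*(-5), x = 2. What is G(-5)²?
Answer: 40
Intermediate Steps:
W(B) = 5
G(L) = √(5 - 7*L) (G(L) = √((-3 - 4)*(L + 0) + 5) = √(-7*L + 5) = √(5 - 7*L))
G(-5)² = (√(5 - 7*(-5)))² = (√(5 + 35))² = (√40)² = (2*√10)² = 40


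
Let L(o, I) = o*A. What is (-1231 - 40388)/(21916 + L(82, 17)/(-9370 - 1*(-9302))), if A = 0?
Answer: -41619/21916 ≈ -1.8990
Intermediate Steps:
L(o, I) = 0 (L(o, I) = o*0 = 0)
(-1231 - 40388)/(21916 + L(82, 17)/(-9370 - 1*(-9302))) = (-1231 - 40388)/(21916 + 0/(-9370 - 1*(-9302))) = -41619/(21916 + 0/(-9370 + 9302)) = -41619/(21916 + 0/(-68)) = -41619/(21916 + 0*(-1/68)) = -41619/(21916 + 0) = -41619/21916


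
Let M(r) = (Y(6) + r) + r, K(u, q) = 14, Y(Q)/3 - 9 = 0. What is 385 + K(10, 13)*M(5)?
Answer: 903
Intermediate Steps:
Y(Q) = 27 (Y(Q) = 27 + 3*0 = 27 + 0 = 27)
M(r) = 27 + 2*r (M(r) = (27 + r) + r = 27 + 2*r)
385 + K(10, 13)*M(5) = 385 + 14*(27 + 2*5) = 385 + 14*(27 + 10) = 385 + 14*37 = 385 + 518 = 903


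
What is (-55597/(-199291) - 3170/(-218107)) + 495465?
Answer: 21536272060056054/43466762137 ≈ 4.9547e+5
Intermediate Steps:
(-55597/(-199291) - 3170/(-218107)) + 495465 = (-55597*(-1/199291) - 3170*(-1/218107)) + 495465 = (55597/199291 + 3170/218107) + 495465 = 12757847349/43466762137 + 495465 = 21536272060056054/43466762137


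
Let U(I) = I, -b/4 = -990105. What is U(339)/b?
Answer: 113/1320140 ≈ 8.5597e-5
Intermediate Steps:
b = 3960420 (b = -4*(-990105) = 3960420)
U(339)/b = 339/3960420 = 339*(1/3960420) = 113/1320140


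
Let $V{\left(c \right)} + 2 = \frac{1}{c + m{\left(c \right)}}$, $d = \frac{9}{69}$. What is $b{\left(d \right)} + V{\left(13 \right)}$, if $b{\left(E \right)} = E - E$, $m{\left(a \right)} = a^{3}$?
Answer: $- \frac{4419}{2210} \approx -1.9995$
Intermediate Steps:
$d = \frac{3}{23}$ ($d = 9 \cdot \frac{1}{69} = \frac{3}{23} \approx 0.13043$)
$V{\left(c \right)} = -2 + \frac{1}{c + c^{3}}$
$b{\left(E \right)} = 0$
$b{\left(d \right)} + V{\left(13 \right)} = 0 + \frac{1 - 26 - 2 \cdot 13^{3}}{13 + 13^{3}} = 0 + \frac{1 - 26 - 4394}{13 + 2197} = 0 + \frac{1 - 26 - 4394}{2210} = 0 + \frac{1}{2210} \left(-4419\right) = 0 - \frac{4419}{2210} = - \frac{4419}{2210}$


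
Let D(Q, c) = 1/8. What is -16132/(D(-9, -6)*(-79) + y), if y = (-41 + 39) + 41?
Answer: -129056/233 ≈ -553.89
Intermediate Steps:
D(Q, c) = 1/8
y = 39 (y = -2 + 41 = 39)
-16132/(D(-9, -6)*(-79) + y) = -16132/((1/8)*(-79) + 39) = -16132/(-79/8 + 39) = -16132/233/8 = -16132*8/233 = -129056/233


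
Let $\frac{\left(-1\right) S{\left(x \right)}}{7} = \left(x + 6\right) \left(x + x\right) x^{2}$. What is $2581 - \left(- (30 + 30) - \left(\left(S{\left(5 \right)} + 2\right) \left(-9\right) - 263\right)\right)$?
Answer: $175610$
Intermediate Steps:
$S{\left(x \right)} = - 14 x^{3} \left(6 + x\right)$ ($S{\left(x \right)} = - 7 \left(x + 6\right) \left(x + x\right) x^{2} = - 7 \left(6 + x\right) 2 x x^{2} = - 7 \cdot 2 x \left(6 + x\right) x^{2} = - 7 \cdot 2 x^{3} \left(6 + x\right) = - 14 x^{3} \left(6 + x\right)$)
$2581 - \left(- (30 + 30) - \left(\left(S{\left(5 \right)} + 2\right) \left(-9\right) - 263\right)\right) = 2581 - \left(- (30 + 30) - \left(\left(14 \cdot 5^{3} \left(-6 - 5\right) + 2\right) \left(-9\right) - 263\right)\right) = 2581 - \left(\left(-1\right) 60 - \left(\left(14 \cdot 125 \left(-6 - 5\right) + 2\right) \left(-9\right) - 263\right)\right) = 2581 - \left(-60 - \left(\left(14 \cdot 125 \left(-11\right) + 2\right) \left(-9\right) - 263\right)\right) = 2581 - \left(-60 - \left(\left(-19250 + 2\right) \left(-9\right) - 263\right)\right) = 2581 - \left(-60 - \left(\left(-19248\right) \left(-9\right) - 263\right)\right) = 2581 - \left(-60 - \left(173232 - 263\right)\right) = 2581 - \left(-60 - 172969\right) = 2581 - -173029 = 2581 + 173029 = 175610$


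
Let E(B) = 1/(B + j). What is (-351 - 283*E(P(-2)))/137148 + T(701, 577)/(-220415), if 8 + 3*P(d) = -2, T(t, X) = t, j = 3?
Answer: 2270987/5038246070 ≈ 0.00045075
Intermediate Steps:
P(d) = -10/3 (P(d) = -8/3 + (1/3)*(-2) = -8/3 - 2/3 = -10/3)
E(B) = 1/(3 + B) (E(B) = 1/(B + 3) = 1/(3 + B))
(-351 - 283*E(P(-2)))/137148 + T(701, 577)/(-220415) = (-351 - 283/(3 - 10/3))/137148 + 701/(-220415) = (-351 - 283/(-1/3))*(1/137148) + 701*(-1/220415) = (-351 - 283*(-3))*(1/137148) - 701/220415 = (-351 + 849)*(1/137148) - 701/220415 = 498*(1/137148) - 701/220415 = 83/22858 - 701/220415 = 2270987/5038246070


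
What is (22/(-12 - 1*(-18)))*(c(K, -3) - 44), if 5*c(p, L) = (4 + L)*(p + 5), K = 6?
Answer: -2299/15 ≈ -153.27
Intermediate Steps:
c(p, L) = (4 + L)*(5 + p)/5 (c(p, L) = ((4 + L)*(p + 5))/5 = ((4 + L)*(5 + p))/5 = (4 + L)*(5 + p)/5)
(22/(-12 - 1*(-18)))*(c(K, -3) - 44) = (22/(-12 - 1*(-18)))*((4 - 3 + (⅘)*6 + (⅕)*(-3)*6) - 44) = (22/(-12 + 18))*((4 - 3 + 24/5 - 18/5) - 44) = (22/6)*(11/5 - 44) = (22*(⅙))*(-209/5) = (11/3)*(-209/5) = -2299/15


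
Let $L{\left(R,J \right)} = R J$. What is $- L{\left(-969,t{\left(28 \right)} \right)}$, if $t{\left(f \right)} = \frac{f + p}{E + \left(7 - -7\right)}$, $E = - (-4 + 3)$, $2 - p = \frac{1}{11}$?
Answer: $\frac{106267}{55} \approx 1932.1$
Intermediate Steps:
$p = \frac{21}{11}$ ($p = 2 - \frac{1}{11} = \frac{21}{11} \approx 1.9091$)
$E = 1$ ($E = \left(-1\right) \left(-1\right) = 1$)
$t{\left(f \right)} = \frac{7}{55} + \frac{f}{15}$ ($t{\left(f \right)} = \frac{f + \frac{21}{11}}{1 + \left(7 - -7\right)} = \frac{\frac{21}{11} + f}{1 + \left(7 + 7\right)} = \frac{\frac{21}{11} + f}{1 + 14} = \frac{\frac{21}{11} + f}{15} = \left(\frac{21}{11} + f\right) \frac{1}{15} = \frac{7}{55} + \frac{f}{15}$)
$L{\left(R,J \right)} = J R$
$- L{\left(-969,t{\left(28 \right)} \right)} = - \left(\frac{7}{55} + \frac{1}{15} \cdot 28\right) \left(-969\right) = - \left(\frac{7}{55} + \frac{28}{15}\right) \left(-969\right) = - \frac{329 \left(-969\right)}{165} = \left(-1\right) \left(- \frac{106267}{55}\right) = \frac{106267}{55}$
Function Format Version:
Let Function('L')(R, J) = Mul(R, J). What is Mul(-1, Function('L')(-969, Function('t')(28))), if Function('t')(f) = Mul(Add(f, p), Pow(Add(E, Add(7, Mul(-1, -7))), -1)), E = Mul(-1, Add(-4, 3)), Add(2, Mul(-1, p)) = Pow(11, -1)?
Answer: Rational(106267, 55) ≈ 1932.1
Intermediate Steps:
p = Rational(21, 11) (p = Add(2, Mul(-1, Pow(11, -1))) = Add(2, Mul(-1, Rational(1, 11))) = Add(2, Rational(-1, 11)) = Rational(21, 11) ≈ 1.9091)
E = 1 (E = Mul(-1, -1) = 1)
Function('t')(f) = Add(Rational(7, 55), Mul(Rational(1, 15), f)) (Function('t')(f) = Mul(Add(f, Rational(21, 11)), Pow(Add(1, Add(7, Mul(-1, -7))), -1)) = Mul(Add(Rational(21, 11), f), Pow(Add(1, Add(7, 7)), -1)) = Mul(Add(Rational(21, 11), f), Pow(Add(1, 14), -1)) = Mul(Add(Rational(21, 11), f), Pow(15, -1)) = Mul(Add(Rational(21, 11), f), Rational(1, 15)) = Add(Rational(7, 55), Mul(Rational(1, 15), f)))
Function('L')(R, J) = Mul(J, R)
Mul(-1, Function('L')(-969, Function('t')(28))) = Mul(-1, Mul(Add(Rational(7, 55), Mul(Rational(1, 15), 28)), -969)) = Mul(-1, Mul(Add(Rational(7, 55), Rational(28, 15)), -969)) = Mul(-1, Mul(Rational(329, 165), -969)) = Mul(-1, Rational(-106267, 55)) = Rational(106267, 55)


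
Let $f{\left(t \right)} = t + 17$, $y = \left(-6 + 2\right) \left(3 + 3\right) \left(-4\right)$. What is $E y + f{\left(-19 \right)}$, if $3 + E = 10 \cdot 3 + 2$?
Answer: $2782$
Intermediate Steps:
$E = 29$ ($E = -3 + \left(10 \cdot 3 + 2\right) = -3 + \left(30 + 2\right) = -3 + 32 = 29$)
$y = 96$ ($y = - 4 \cdot 6 \left(-4\right) = \left(-4\right) \left(-24\right) = 96$)
$f{\left(t \right)} = 17 + t$
$E y + f{\left(-19 \right)} = 29 \cdot 96 + \left(17 - 19\right) = 2784 - 2 = 2782$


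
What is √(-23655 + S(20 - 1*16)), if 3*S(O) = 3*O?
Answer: I*√23651 ≈ 153.79*I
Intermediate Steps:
S(O) = O (S(O) = (3*O)/3 = O)
√(-23655 + S(20 - 1*16)) = √(-23655 + (20 - 1*16)) = √(-23655 + (20 - 16)) = √(-23655 + 4) = √(-23651) = I*√23651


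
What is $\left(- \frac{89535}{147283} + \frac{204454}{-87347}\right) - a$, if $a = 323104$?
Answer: $- \frac{4156683073868031}{12864728201} \approx -3.2311 \cdot 10^{5}$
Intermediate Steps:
$\left(- \frac{89535}{147283} + \frac{204454}{-87347}\right) - a = \left(- \frac{89535}{147283} + \frac{204454}{-87347}\right) - 323104 = \left(\left(-89535\right) \frac{1}{147283} + 204454 \left(- \frac{1}{87347}\right)\right) - 323104 = \left(- \frac{89535}{147283} - \frac{204454}{87347}\right) - 323104 = - \frac{37933212127}{12864728201} - 323104 = - \frac{4156683073868031}{12864728201}$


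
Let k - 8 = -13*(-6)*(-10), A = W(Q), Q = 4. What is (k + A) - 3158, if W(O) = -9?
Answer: -3939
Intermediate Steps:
A = -9
k = -772 (k = 8 - 13*(-6)*(-10) = 8 + 78*(-10) = 8 - 780 = -772)
(k + A) - 3158 = (-772 - 9) - 3158 = -781 - 3158 = -3939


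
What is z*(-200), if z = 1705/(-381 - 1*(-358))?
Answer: 341000/23 ≈ 14826.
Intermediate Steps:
z = -1705/23 (z = 1705/(-381 + 358) = 1705/(-23) = 1705*(-1/23) = -1705/23 ≈ -74.130)
z*(-200) = -1705/23*(-200) = 341000/23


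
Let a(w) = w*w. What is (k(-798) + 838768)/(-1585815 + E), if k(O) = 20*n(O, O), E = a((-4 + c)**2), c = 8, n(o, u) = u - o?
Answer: -838768/1585559 ≈ -0.52901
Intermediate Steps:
a(w) = w**2
E = 256 (E = ((-4 + 8)**2)**2 = (4**2)**2 = 16**2 = 256)
k(O) = 0 (k(O) = 20*(O - O) = 20*0 = 0)
(k(-798) + 838768)/(-1585815 + E) = (0 + 838768)/(-1585815 + 256) = 838768/(-1585559) = 838768*(-1/1585559) = -838768/1585559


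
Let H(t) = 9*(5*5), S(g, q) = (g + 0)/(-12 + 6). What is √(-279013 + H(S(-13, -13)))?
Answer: 2*I*√69697 ≈ 528.0*I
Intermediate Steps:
S(g, q) = -g/6 (S(g, q) = g/(-6) = g*(-⅙) = -g/6)
H(t) = 225 (H(t) = 9*25 = 225)
√(-279013 + H(S(-13, -13))) = √(-279013 + 225) = √(-278788) = 2*I*√69697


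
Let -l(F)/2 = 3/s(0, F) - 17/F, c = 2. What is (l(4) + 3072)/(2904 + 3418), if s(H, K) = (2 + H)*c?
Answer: 3079/6322 ≈ 0.48703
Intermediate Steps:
s(H, K) = 4 + 2*H (s(H, K) = (2 + H)*2 = 4 + 2*H)
l(F) = -3/2 + 34/F (l(F) = -2*(3/(4 + 2*0) - 17/F) = -2*(3/(4 + 0) - 17/F) = -2*(3/4 - 17/F) = -2*(3*(¼) - 17/F) = -2*(¾ - 17/F) = -3/2 + 34/F)
(l(4) + 3072)/(2904 + 3418) = ((-3/2 + 34/4) + 3072)/(2904 + 3418) = ((-3/2 + 34*(¼)) + 3072)/6322 = ((-3/2 + 17/2) + 3072)*(1/6322) = (7 + 3072)*(1/6322) = 3079*(1/6322) = 3079/6322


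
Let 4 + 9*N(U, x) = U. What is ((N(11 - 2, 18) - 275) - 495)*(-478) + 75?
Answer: 3310825/9 ≈ 3.6787e+5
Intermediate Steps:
N(U, x) = -4/9 + U/9
((N(11 - 2, 18) - 275) - 495)*(-478) + 75 = (((-4/9 + (11 - 2)/9) - 275) - 495)*(-478) + 75 = (((-4/9 + (⅑)*9) - 275) - 495)*(-478) + 75 = (((-4/9 + 1) - 275) - 495)*(-478) + 75 = ((5/9 - 275) - 495)*(-478) + 75 = (-2470/9 - 495)*(-478) + 75 = -6925/9*(-478) + 75 = 3310150/9 + 75 = 3310825/9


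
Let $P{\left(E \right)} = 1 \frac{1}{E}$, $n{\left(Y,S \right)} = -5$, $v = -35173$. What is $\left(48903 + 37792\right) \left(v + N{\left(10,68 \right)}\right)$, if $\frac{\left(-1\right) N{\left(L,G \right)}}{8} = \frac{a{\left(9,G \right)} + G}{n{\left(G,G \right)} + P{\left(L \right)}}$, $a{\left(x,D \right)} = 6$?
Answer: $- \frac{21271943445}{7} \approx -3.0388 \cdot 10^{9}$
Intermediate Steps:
$P{\left(E \right)} = \frac{1}{E}$
$N{\left(L,G \right)} = - \frac{8 \left(6 + G\right)}{-5 + \frac{1}{L}}$ ($N{\left(L,G \right)} = - 8 \frac{6 + G}{-5 + \frac{1}{L}} = - \frac{8 \left(6 + G\right)}{-5 + \frac{1}{L}}$)
$\left(48903 + 37792\right) \left(v + N{\left(10,68 \right)}\right) = \left(48903 + 37792\right) \left(-35173 + 8 \cdot 10 \frac{1}{-1 + 5 \cdot 10} \left(6 + 68\right)\right) = 86695 \left(-35173 + 8 \cdot 10 \frac{1}{-1 + 50} \cdot 74\right) = 86695 \left(-35173 + 8 \cdot 10 \cdot \frac{1}{49} \cdot 74\right) = 86695 \left(-35173 + \frac{5920}{49}\right) = 86695 \left(- \frac{1717557}{49}\right) = - \frac{21271943445}{7}$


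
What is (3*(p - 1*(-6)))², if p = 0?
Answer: 324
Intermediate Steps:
(3*(p - 1*(-6)))² = (3*(0 - 1*(-6)))² = (3*(0 + 6))² = (3*6)² = 18² = 324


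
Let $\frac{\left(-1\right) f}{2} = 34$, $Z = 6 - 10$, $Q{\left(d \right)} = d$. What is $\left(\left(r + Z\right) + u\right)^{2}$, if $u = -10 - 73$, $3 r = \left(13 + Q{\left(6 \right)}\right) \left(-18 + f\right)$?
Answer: $\frac{3591025}{9} \approx 3.99 \cdot 10^{5}$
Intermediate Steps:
$Z = -4$ ($Z = 6 - 10 = -4$)
$f = -68$ ($f = \left(-2\right) 34 = -68$)
$r = - \frac{1634}{3}$ ($r = \frac{\left(13 + 6\right) \left(-18 - 68\right)}{3} = \frac{19 \left(-86\right)}{3} = \frac{1}{3} \left(-1634\right) = - \frac{1634}{3} \approx -544.67$)
$u = -83$
$\left(\left(r + Z\right) + u\right)^{2} = \left(\left(- \frac{1634}{3} - 4\right) - 83\right)^{2} = \left(- \frac{1646}{3} - 83\right)^{2} = \left(- \frac{1895}{3}\right)^{2} = \frac{3591025}{9}$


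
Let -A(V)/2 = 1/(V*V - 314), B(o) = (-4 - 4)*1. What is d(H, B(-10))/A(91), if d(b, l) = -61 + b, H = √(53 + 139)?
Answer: 485987/2 - 31868*√3 ≈ 1.8780e+5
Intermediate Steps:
H = 8*√3 (H = √192 = 8*√3 ≈ 13.856)
B(o) = -8 (B(o) = -8*1 = -8)
A(V) = -2/(-314 + V²) (A(V) = -2/(V*V - 314) = -2/(V² - 314) = -2/(-314 + V²))
d(H, B(-10))/A(91) = (-61 + 8*√3)/((-2/(-314 + 91²))) = (-61 + 8*√3)/((-2/(-314 + 8281))) = (-61 + 8*√3)/((-2/7967)) = (-61 + 8*√3)/((-2*1/7967)) = (-61 + 8*√3)/(-2/7967) = (-61 + 8*√3)*(-7967/2) = 485987/2 - 31868*√3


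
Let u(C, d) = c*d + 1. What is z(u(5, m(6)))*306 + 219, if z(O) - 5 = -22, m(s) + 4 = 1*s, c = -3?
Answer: -4983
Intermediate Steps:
m(s) = -4 + s (m(s) = -4 + 1*s = -4 + s)
u(C, d) = 1 - 3*d (u(C, d) = -3*d + 1 = 1 - 3*d)
z(O) = -17 (z(O) = 5 - 22 = -17)
z(u(5, m(6)))*306 + 219 = -17*306 + 219 = -5202 + 219 = -4983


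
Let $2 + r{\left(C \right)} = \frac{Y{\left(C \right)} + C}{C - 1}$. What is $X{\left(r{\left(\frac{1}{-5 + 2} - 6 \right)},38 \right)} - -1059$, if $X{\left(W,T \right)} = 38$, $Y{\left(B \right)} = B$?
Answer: $1097$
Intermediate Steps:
$r{\left(C \right)} = -2 + \frac{2 C}{-1 + C}$ ($r{\left(C \right)} = -2 + \frac{C + C}{C - 1} = -2 + \frac{2 C}{-1 + C}$)
$X{\left(r{\left(\frac{1}{-5 + 2} - 6 \right)},38 \right)} - -1059 = 38 - -1059 = 38 + 1059 = 1097$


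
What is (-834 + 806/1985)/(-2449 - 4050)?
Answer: 1654684/12900515 ≈ 0.12826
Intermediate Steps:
(-834 + 806/1985)/(-2449 - 4050) = (-834 + 806*(1/1985))/(-6499) = (-834 + 806/1985)*(-1/6499) = -1654684/1985*(-1/6499) = 1654684/12900515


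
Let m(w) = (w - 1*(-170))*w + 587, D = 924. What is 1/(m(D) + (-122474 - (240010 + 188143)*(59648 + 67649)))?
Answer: -1/54501703472 ≈ -1.8348e-11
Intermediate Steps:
m(w) = 587 + w*(170 + w) (m(w) = (w + 170)*w + 587 = (170 + w)*w + 587 = w*(170 + w) + 587 = 587 + w*(170 + w))
1/(m(D) + (-122474 - (240010 + 188143)*(59648 + 67649))) = 1/((587 + 924² + 170*924) + (-122474 - (240010 + 188143)*(59648 + 67649))) = 1/((587 + 853776 + 157080) + (-122474 - 428153*127297)) = 1/(1011443 + (-122474 - 1*54502592441)) = 1/(1011443 + (-122474 - 54502592441)) = 1/(1011443 - 54502714915) = 1/(-54501703472) = -1/54501703472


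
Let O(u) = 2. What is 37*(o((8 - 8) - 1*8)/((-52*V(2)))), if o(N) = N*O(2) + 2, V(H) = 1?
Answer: 259/26 ≈ 9.9615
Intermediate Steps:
o(N) = 2 + 2*N (o(N) = N*2 + 2 = 2*N + 2 = 2 + 2*N)
37*(o((8 - 8) - 1*8)/((-52*V(2)))) = 37*((2 + 2*((8 - 8) - 1*8))/((-52*1))) = 37*((2 + 2*(0 - 8))/(-52)) = 37*((2 + 2*(-8))*(-1/52)) = 37*((2 - 16)*(-1/52)) = 37*(-14*(-1/52)) = 37*(7/26) = 259/26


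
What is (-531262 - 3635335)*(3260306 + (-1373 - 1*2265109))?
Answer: -4140864096928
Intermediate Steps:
(-531262 - 3635335)*(3260306 + (-1373 - 1*2265109)) = -4166597*(3260306 + (-1373 - 2265109)) = -4166597*(3260306 - 2266482) = -4166597*993824 = -4140864096928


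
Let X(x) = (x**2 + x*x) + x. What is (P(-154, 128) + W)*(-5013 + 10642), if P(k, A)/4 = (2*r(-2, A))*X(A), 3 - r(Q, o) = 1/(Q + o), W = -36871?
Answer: 266163296555/63 ≈ 4.2248e+9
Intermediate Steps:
X(x) = x + 2*x**2 (X(x) = (x**2 + x**2) + x = 2*x**2 + x = x + 2*x**2)
r(Q, o) = 3 - 1/(Q + o)
P(k, A) = 8*A*(1 + 2*A)*(-7 + 3*A)/(-2 + A) (P(k, A) = 4*((2*((-1 + 3*(-2) + 3*A)/(-2 + A)))*(A*(1 + 2*A))) = 4*((2*((-1 - 6 + 3*A)/(-2 + A)))*(A*(1 + 2*A))) = 4*((2*((-7 + 3*A)/(-2 + A)))*(A*(1 + 2*A))) = 4*((2*(-7 + 3*A)/(-2 + A))*(A*(1 + 2*A))) = 4*(2*A*(1 + 2*A)*(-7 + 3*A)/(-2 + A)) = 8*A*(1 + 2*A)*(-7 + 3*A)/(-2 + A))
(P(-154, 128) + W)*(-5013 + 10642) = (8*128*(1 + 2*128)*(-7 + 3*128)/(-2 + 128) - 36871)*(-5013 + 10642) = (8*128*(1 + 256)*(-7 + 384)/126 - 36871)*5629 = (8*128*(1/126)*257*377 - 36871)*5629 = (49607168/63 - 36871)*5629 = (47284295/63)*5629 = 266163296555/63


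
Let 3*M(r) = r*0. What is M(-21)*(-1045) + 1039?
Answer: 1039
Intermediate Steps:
M(r) = 0 (M(r) = (r*0)/3 = (⅓)*0 = 0)
M(-21)*(-1045) + 1039 = 0*(-1045) + 1039 = 0 + 1039 = 1039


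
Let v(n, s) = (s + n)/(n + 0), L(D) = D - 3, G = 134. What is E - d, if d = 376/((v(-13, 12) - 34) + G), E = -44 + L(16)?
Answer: -45219/1301 ≈ -34.757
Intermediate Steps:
L(D) = -3 + D
E = -31 (E = -44 + (-3 + 16) = -44 + 13 = -31)
v(n, s) = (n + s)/n
d = 4888/1301 (d = 376/(((-13 + 12)/(-13) - 34) + 134) = 376/((-1/13*(-1) - 34) + 134) = 376/((1/13 - 34) + 134) = 376/(-441/13 + 134) = 376/(1301/13) = 376*(13/1301) = 4888/1301 ≈ 3.7571)
E - d = -31 - 1*4888/1301 = -31 - 4888/1301 = -45219/1301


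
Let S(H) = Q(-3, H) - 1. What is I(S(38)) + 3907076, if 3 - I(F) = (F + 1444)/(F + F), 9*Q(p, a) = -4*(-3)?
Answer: 7809825/2 ≈ 3.9049e+6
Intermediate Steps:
Q(p, a) = 4/3 (Q(p, a) = (-4*(-3))/9 = (⅑)*12 = 4/3)
S(H) = ⅓ (S(H) = 4/3 - 1 = ⅓)
I(F) = 3 - (1444 + F)/(2*F) (I(F) = 3 - (F + 1444)/(F + F) = 3 - (1444 + F)/(2*F))
I(S(38)) + 3907076 = (5/2 - 722/⅓) + 3907076 = (5/2 - 722*3) + 3907076 = (5/2 - 2166) + 3907076 = -4327/2 + 3907076 = 7809825/2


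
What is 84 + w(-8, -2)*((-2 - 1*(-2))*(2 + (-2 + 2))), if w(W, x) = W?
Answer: 84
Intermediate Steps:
84 + w(-8, -2)*((-2 - 1*(-2))*(2 + (-2 + 2))) = 84 - 8*(-2 - 1*(-2))*(2 + (-2 + 2)) = 84 - 8*(-2 + 2)*(2 + 0) = 84 - 0*2 = 84 - 8*0 = 84 + 0 = 84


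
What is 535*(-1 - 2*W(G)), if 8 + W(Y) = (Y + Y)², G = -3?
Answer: -30495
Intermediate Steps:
W(Y) = -8 + 4*Y² (W(Y) = -8 + (Y + Y)² = -8 + (2*Y)² = -8 + 4*Y²)
535*(-1 - 2*W(G)) = 535*(-1 - 2*(-8 + 4*(-3)²)) = 535*(-1 - 2*(-8 + 4*9)) = 535*(-1 - 2*(-8 + 36)) = 535*(-1 - 2*28) = 535*(-1 - 56) = 535*(-57) = -30495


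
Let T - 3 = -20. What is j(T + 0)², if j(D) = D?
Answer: 289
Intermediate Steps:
T = -17 (T = 3 - 20 = -17)
j(T + 0)² = (-17 + 0)² = (-17)² = 289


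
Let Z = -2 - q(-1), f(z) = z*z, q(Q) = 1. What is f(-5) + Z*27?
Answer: -56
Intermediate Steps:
f(z) = z²
Z = -3 (Z = -2 - 1*1 = -2 - 1 = -3)
f(-5) + Z*27 = (-5)² - 3*27 = 25 - 81 = -56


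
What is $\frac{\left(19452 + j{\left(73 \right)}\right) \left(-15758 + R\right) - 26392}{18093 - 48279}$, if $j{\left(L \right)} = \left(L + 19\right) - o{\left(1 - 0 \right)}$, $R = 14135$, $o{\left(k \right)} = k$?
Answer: $\frac{31744681}{30186} \approx 1051.6$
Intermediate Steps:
$j{\left(L \right)} = 18 + L$ ($j{\left(L \right)} = \left(L + 19\right) - \left(1 - 0\right) = \left(19 + L\right) - \left(1 + 0\right) = \left(19 + L\right) - 1 = 18 + L$)
$\frac{\left(19452 + j{\left(73 \right)}\right) \left(-15758 + R\right) - 26392}{18093 - 48279} = \frac{\left(19452 + \left(18 + 73\right)\right) \left(-15758 + 14135\right) - 26392}{18093 - 48279} = \frac{\left(19452 + 91\right) \left(-1623\right) - 26392}{-30186} = \left(19543 \left(-1623\right) - 26392\right) \left(- \frac{1}{30186}\right) = \left(-31718289 - 26392\right) \left(- \frac{1}{30186}\right) = \left(-31744681\right) \left(- \frac{1}{30186}\right) = \frac{31744681}{30186}$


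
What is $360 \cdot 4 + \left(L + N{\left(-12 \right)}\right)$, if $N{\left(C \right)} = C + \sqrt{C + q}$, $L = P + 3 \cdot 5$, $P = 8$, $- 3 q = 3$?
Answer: $1451 + i \sqrt{13} \approx 1451.0 + 3.6056 i$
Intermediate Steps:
$q = -1$ ($q = \left(- \frac{1}{3}\right) 3 = -1$)
$L = 23$ ($L = 8 + 3 \cdot 5 = 8 + 15 = 23$)
$N{\left(C \right)} = C + \sqrt{-1 + C}$ ($N{\left(C \right)} = C + \sqrt{C - 1} = C + \sqrt{-1 + C}$)
$360 \cdot 4 + \left(L + N{\left(-12 \right)}\right) = 360 \cdot 4 + \left(23 - \left(12 - \sqrt{-1 - 12}\right)\right) = 1440 + \left(23 - \left(12 - \sqrt{-13}\right)\right) = 1440 + \left(23 - \left(12 - i \sqrt{13}\right)\right) = 1440 + \left(11 + i \sqrt{13}\right) = 1451 + i \sqrt{13}$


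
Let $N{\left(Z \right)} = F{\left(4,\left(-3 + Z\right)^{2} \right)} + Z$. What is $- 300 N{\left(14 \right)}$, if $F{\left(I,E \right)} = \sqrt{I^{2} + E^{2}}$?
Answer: $-4200 - 300 \sqrt{14657} \approx -40520.0$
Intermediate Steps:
$F{\left(I,E \right)} = \sqrt{E^{2} + I^{2}}$
$N{\left(Z \right)} = Z + \sqrt{16 + \left(-3 + Z\right)^{4}}$ ($N{\left(Z \right)} = \sqrt{\left(\left(-3 + Z\right)^{2}\right)^{2} + 4^{2}} + Z = \sqrt{\left(-3 + Z\right)^{4} + 16} + Z = \sqrt{16 + \left(-3 + Z\right)^{4}} + Z = Z + \sqrt{16 + \left(-3 + Z\right)^{4}}$)
$- 300 N{\left(14 \right)} = - 300 \left(14 + \sqrt{16 + \left(-3 + 14\right)^{4}}\right) = - 300 \left(14 + \sqrt{16 + 11^{4}}\right) = - 300 \left(14 + \sqrt{16 + 14641}\right) = - 300 \left(14 + \sqrt{14657}\right) = -4200 - 300 \sqrt{14657}$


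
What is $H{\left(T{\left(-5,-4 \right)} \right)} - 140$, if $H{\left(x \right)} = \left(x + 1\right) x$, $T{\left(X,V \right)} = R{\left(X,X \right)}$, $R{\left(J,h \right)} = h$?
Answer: $-120$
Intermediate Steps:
$T{\left(X,V \right)} = X$
$H{\left(x \right)} = x \left(1 + x\right)$ ($H{\left(x \right)} = \left(1 + x\right) x = x \left(1 + x\right)$)
$H{\left(T{\left(-5,-4 \right)} \right)} - 140 = - 5 \left(1 - 5\right) - 140 = \left(-5\right) \left(-4\right) - 140 = 20 - 140 = -120$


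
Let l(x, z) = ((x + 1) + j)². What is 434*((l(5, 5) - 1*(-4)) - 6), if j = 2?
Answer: 26908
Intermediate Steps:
l(x, z) = (3 + x)² (l(x, z) = ((x + 1) + 2)² = ((1 + x) + 2)² = (3 + x)²)
434*((l(5, 5) - 1*(-4)) - 6) = 434*(((3 + 5)² - 1*(-4)) - 6) = 434*((8² + 4) - 6) = 434*((64 + 4) - 6) = 434*(68 - 6) = 434*62 = 26908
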